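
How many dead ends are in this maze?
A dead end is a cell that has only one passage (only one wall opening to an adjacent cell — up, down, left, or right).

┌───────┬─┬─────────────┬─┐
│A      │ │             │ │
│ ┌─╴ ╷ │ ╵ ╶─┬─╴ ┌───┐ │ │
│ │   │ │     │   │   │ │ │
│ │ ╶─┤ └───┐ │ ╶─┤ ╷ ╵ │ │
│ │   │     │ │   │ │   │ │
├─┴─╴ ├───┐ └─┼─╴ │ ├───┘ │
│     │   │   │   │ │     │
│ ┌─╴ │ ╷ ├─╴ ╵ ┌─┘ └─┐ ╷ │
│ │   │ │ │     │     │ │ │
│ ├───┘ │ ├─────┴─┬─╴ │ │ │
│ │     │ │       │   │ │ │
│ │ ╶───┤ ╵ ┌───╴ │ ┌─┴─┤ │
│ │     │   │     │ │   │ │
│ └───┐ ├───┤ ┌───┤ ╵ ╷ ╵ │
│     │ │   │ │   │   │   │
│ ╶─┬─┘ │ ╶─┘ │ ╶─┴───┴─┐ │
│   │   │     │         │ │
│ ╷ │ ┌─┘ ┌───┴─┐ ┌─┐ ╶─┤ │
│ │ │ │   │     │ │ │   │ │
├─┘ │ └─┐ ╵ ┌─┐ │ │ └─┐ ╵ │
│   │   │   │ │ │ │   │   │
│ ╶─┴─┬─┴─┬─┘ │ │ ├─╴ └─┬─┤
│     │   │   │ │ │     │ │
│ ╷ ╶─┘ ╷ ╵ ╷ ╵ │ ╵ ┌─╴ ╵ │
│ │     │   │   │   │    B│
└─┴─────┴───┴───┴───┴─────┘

Checking each cell for number of passages:

Dead ends found at positions:
  (0, 4)
  (0, 12)
  (2, 0)
  (2, 6)
  (3, 10)
  (4, 1)
  (4, 5)
  (4, 8)
  (5, 11)
  (7, 2)
  (7, 5)
  (7, 8)
  (8, 11)
  (9, 0)
  (9, 3)
  (9, 9)
  (10, 3)
  (10, 6)
  (11, 2)
  (11, 12)
  (12, 0)
  (12, 10)
Total dead ends: 22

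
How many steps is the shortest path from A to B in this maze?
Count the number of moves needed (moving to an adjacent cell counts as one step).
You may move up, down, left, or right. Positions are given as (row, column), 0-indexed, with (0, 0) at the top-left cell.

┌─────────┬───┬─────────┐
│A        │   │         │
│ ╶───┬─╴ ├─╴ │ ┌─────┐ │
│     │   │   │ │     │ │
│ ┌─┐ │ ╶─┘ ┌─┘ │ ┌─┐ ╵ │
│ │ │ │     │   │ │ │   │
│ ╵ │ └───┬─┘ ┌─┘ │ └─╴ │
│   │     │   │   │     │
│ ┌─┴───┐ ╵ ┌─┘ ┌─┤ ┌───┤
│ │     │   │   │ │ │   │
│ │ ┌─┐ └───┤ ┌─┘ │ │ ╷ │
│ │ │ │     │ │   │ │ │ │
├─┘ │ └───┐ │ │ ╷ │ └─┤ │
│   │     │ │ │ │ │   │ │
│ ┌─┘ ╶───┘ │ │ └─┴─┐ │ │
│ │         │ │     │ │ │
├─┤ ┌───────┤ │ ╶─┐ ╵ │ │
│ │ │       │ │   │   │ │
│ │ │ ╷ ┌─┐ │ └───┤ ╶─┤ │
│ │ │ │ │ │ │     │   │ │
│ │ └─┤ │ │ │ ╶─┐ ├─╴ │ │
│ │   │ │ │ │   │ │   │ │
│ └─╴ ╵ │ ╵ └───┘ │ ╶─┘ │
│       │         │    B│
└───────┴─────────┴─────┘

Using BFS to find shortest path:
Start: (0, 0), End: (11, 11)
Path found:
(0,0) → (1,0) → (1,1) → (1,2) → (2,2) → (3,2) → (3,3) → (3,4) → (4,4) → (4,5) → (3,5) → (3,6) → (2,6) → (2,7) → (1,7) → (0,7) → (0,8) → (0,9) → (0,10) → (0,11) → (1,11) → (2,11) → (3,11) → (3,10) → (3,9) → (4,9) → (5,9) → (6,9) → (6,10) → (7,10) → (8,10) → (8,9) → (9,9) → (9,10) → (10,10) → (10,9) → (11,9) → (11,10) → (11,11)
Number of steps: 38

Solution:

┌─────────┬───┬─────────┐
│A        │   │↱ → → → ↓│
│ ╶───┬─╴ ├─╴ │ ┌─────┐ │
│↳ → ↓│   │   │↑│     │↓│
│ ┌─┐ │ ╶─┘ ┌─┘ │ ┌─┐ ╵ │
│ │ │↓│     │↱ ↑│ │ │  ↓│
│ ╵ │ └───┬─┘ ┌─┘ │ └─╴ │
│   │↳ → ↓│↱ ↑│   │↓ ← ↲│
│ ┌─┴───┐ ╵ ┌─┘ ┌─┤ ┌───┤
│ │     │↳ ↑│   │ │↓│   │
│ │ ┌─┐ └───┤ ┌─┘ │ │ ╷ │
│ │ │ │     │ │   │↓│ │ │
├─┘ │ └───┐ │ │ ╷ │ └─┤ │
│   │     │ │ │ │ │↳ ↓│ │
│ ┌─┘ ╶───┘ │ │ └─┴─┐ │ │
│ │         │ │     │↓│ │
├─┤ ┌───────┤ │ ╶─┐ ╵ │ │
│ │ │       │ │   │↓ ↲│ │
│ │ │ ╷ ┌─┐ │ └───┤ ╶─┤ │
│ │ │ │ │ │ │     │↳ ↓│ │
│ │ └─┤ │ │ │ ╶─┐ ├─╴ │ │
│ │   │ │ │ │   │ │↓ ↲│ │
│ └─╴ ╵ │ ╵ └───┘ │ ╶─┘ │
│       │         │↳ → B│
└───────┴─────────┴─────┘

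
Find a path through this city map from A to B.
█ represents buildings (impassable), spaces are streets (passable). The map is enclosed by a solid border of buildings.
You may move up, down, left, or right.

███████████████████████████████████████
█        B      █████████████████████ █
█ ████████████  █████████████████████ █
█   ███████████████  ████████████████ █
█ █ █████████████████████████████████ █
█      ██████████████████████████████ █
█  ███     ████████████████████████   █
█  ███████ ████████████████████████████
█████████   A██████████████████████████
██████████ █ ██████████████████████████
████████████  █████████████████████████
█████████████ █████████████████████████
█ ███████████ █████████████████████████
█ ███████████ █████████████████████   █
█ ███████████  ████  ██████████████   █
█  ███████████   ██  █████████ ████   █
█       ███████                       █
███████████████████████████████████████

Finding the shortest path from A to B:
Movement: cardinal only
Path length: 26 steps
Directions: left → left → up → up → left → left → left → left → up → left → left → left → up → up → left → left → up → up → right → right → right → right → right → right → right → right

Solution:

███████████████████████████████████████
█↱→→→→→→→B      █████████████████████ █
█↑████████████  █████████████████████ █
█↑←↰███████████████  ████████████████ █
█ █↑█████████████████████████████████ █
█  ↑←←↰██████████████████████████████ █
█  ███↑←←←↰████████████████████████   █
█  ███████↑████████████████████████████
█████████ ↑←A██████████████████████████
██████████ █ ██████████████████████████
████████████  █████████████████████████
█████████████ █████████████████████████
█ ███████████ █████████████████████████
█ ███████████ █████████████████████   █
█ ███████████  ████  ██████████████   █
█  ███████████   ██  █████████ ████   █
█       ███████                       █
███████████████████████████████████████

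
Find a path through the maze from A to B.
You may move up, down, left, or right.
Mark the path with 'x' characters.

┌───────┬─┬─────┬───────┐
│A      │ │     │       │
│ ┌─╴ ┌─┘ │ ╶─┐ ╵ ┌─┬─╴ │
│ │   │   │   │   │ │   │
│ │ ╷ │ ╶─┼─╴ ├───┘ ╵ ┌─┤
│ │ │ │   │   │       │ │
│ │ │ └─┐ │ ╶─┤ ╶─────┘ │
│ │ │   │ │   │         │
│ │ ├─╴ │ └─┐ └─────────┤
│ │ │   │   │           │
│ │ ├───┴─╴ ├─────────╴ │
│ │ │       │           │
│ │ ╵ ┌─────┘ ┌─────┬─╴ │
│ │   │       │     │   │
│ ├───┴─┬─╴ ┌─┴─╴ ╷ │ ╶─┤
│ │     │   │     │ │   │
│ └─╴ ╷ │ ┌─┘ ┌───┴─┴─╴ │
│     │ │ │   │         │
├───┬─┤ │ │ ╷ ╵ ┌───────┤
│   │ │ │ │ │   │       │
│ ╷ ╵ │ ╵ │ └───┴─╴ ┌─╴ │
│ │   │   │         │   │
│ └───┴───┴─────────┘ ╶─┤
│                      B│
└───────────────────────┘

Finding the shortest path through the maze:
Path length: 54 steps
Directions: down → down → down → down → down → down → down → down → right → right → up → right → down → down → down → right → up → up → up → right → up → right → up → right → right → right → right → right → down → left → down → right → down → left → left → left → left → down → left → up → left → down → down → right → right → right → right → up → right → right → down → left → down → right

Solution:

┌───────┬─┬─────┬───────┐
│A      │ │     │       │
│ ┌─╴ ┌─┘ │ ╶─┐ ╵ ┌─┬─╴ │
│x│   │   │   │   │ │   │
│ │ ╷ │ ╶─┼─╴ ├───┘ ╵ ┌─┤
│x│ │ │   │   │       │ │
│ │ │ └─┐ │ ╶─┤ ╶─────┘ │
│x│ │   │ │   │         │
│ │ ├─╴ │ └─┐ └─────────┤
│x│ │   │   │           │
│ │ ├───┴─╴ ├─────────╴ │
│x│ │       │x x x x x x│
│ │ ╵ ┌─────┘ ┌─────┬─╴ │
│x│   │    x x│     │x x│
│ ├───┴─┬─╴ ┌─┴─╴ ╷ │ ╶─┤
│x│  x x│x x│     │ │x x│
│ └─╴ ╷ │ ┌─┘ ┌───┴─┴─╴ │
│x x x│x│x│x x│x x x x x│
├───┬─┤ │ │ ╷ ╵ ┌───────┤
│   │ │x│x│x│x x│  x x x│
│ ╷ ╵ │ ╵ │ └───┴─╴ ┌─╴ │
│ │   │x x│x x x x x│x x│
│ └───┴───┴─────────┘ ╶─┤
│                    x B│
└───────────────────────┘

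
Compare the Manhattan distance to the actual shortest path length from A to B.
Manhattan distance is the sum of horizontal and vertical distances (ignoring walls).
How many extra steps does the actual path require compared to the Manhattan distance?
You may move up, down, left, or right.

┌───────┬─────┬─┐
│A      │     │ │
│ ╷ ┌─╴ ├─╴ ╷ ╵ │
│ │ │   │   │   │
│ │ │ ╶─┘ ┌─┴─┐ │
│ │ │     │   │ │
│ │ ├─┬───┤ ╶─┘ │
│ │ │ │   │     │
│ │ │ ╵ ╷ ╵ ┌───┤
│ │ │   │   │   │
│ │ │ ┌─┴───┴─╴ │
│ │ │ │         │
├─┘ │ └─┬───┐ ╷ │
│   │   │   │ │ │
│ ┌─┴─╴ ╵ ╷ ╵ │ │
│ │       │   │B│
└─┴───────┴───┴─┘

Manhattan distance: |7 - 0| + |7 - 0| = 14
Actual path length: 38
Extra steps: 38 - 14 = 24

Solution:

┌───────┬─────┬─┐
│A → → ↓│  ↱ ↓│ │
│ ╷ ┌─╴ ├─╴ ╷ ╵ │
│ │ │↓ ↲│↱ ↑│↳ ↓│
│ │ │ ╶─┘ ┌─┴─┐ │
│ │ │↳ → ↑│   │↓│
│ │ ├─┬───┤ ╶─┘ │
│ │ │ │↓ ↰│↓ ← ↲│
│ │ │ ╵ ╷ ╵ ┌───┤
│ │ │↓ ↲│↑ ↲│   │
│ │ │ ┌─┴───┴─╴ │
│ │ │↓│      ↱ ↓│
├─┘ │ └─┬───┐ ╷ │
│   │↳ ↓│↱ ↓│↑│↓│
│ ┌─┴─╴ ╵ ╷ ╵ │ │
│ │    ↳ ↑│↳ ↑│B│
└─┴───────┴───┴─┘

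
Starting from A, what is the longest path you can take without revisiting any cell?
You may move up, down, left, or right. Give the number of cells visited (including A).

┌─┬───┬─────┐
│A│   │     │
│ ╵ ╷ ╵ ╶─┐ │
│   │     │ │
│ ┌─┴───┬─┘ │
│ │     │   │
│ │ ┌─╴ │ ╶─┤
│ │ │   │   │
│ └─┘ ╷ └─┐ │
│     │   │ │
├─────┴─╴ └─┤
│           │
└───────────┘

Finding longest simple path using DFS:
Start: (0, 0)
Longest path visits 16 cells
Path: A → down → down → down → down → right → right → up → right → down → right → down → left → left → left → left

Solution:

┌─┬───┬─────┐
│A│   │     │
│ ╵ ╷ ╵ ╶─┐ │
│↓  │     │ │
│ ┌─┴───┬─┘ │
│↓│     │   │
│ │ ┌─╴ │ ╶─┤
│↓│ │↱ ↓│   │
│ └─┘ ╷ └─┐ │
│↳ → ↑│↳ ↓│ │
├─────┴─╴ └─┤
│B ← ← ← ↲  │
└───────────┘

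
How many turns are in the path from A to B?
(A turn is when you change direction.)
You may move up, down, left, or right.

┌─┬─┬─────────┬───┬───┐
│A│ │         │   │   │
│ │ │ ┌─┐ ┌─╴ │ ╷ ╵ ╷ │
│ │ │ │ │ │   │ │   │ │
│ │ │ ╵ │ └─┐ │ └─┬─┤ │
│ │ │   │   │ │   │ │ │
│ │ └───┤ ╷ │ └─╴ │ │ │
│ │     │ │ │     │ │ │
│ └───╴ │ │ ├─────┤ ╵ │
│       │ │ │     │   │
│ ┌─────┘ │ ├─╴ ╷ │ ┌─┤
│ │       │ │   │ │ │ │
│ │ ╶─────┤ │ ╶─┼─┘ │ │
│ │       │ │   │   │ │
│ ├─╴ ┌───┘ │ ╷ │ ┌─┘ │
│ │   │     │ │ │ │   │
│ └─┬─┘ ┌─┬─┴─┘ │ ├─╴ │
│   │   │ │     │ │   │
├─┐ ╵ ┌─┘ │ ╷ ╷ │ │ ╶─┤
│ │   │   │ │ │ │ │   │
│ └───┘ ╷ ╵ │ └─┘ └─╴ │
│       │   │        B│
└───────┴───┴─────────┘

Directions: down, down, down, down, down, down, down, down, right, down, right, up, right, up, right, right, up, up, up, up, up, left, up, up, right, right, down, down, down, right, right, up, left, up, up, right, down, right, up, right, down, down, down, down, left, down, down, left, down, down, down, down, right, right
Number of turns: 27

Solution:

┌─┬─┬─────────┬───┬───┐
│A│ │    ↱ → ↓│↱ ↓│↱ ↓│
│ │ │ ┌─┐ ┌─╴ │ ╷ ╵ ╷ │
│↓│ │ │ │↑│  ↓│↑│↳ ↑│↓│
│ │ │ ╵ │ └─┐ │ └─┬─┤ │
│↓│ │   │↑ ↰│↓│↑ ↰│ │↓│
│ │ └───┤ ╷ │ └─╴ │ │ │
│↓│     │ │↑│↳ → ↑│ │↓│
│ └───╴ │ │ ├─────┤ ╵ │
│↓      │ │↑│     │↓ ↲│
│ ┌─────┘ │ ├─╴ ╷ │ ┌─┤
│↓│       │↑│   │ │↓│ │
│ │ ╶─────┤ │ ╶─┼─┘ │ │
│↓│       │↑│   │↓ ↲│ │
│ ├─╴ ┌───┘ │ ╷ │ ┌─┘ │
│↓│   │↱ → ↑│ │ │↓│   │
│ └─┬─┘ ┌─┬─┴─┘ │ ├─╴ │
│↳ ↓│↱ ↑│ │     │↓│   │
├─┐ ╵ ┌─┘ │ ╷ ╷ │ │ ╶─┤
│ │↳ ↑│   │ │ │ │↓│   │
│ └───┘ ╷ ╵ │ └─┘ └─╴ │
│       │   │    ↳ → B│
└───────┴───┴─────────┘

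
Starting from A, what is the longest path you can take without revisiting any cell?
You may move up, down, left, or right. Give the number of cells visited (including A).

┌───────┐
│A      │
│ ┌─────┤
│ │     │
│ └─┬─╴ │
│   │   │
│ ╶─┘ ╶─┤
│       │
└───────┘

Finding longest simple path using DFS:
Start: (0, 0)
Longest path visits 11 cells
Path: A → down → down → down → right → right → up → right → up → left → left

Solution:

┌───────┐
│A      │
│ ┌─────┤
│↓│B ← ↰│
│ └─┬─╴ │
│↓  │↱ ↑│
│ ╶─┘ ╶─┤
│↳ → ↑  │
└───────┘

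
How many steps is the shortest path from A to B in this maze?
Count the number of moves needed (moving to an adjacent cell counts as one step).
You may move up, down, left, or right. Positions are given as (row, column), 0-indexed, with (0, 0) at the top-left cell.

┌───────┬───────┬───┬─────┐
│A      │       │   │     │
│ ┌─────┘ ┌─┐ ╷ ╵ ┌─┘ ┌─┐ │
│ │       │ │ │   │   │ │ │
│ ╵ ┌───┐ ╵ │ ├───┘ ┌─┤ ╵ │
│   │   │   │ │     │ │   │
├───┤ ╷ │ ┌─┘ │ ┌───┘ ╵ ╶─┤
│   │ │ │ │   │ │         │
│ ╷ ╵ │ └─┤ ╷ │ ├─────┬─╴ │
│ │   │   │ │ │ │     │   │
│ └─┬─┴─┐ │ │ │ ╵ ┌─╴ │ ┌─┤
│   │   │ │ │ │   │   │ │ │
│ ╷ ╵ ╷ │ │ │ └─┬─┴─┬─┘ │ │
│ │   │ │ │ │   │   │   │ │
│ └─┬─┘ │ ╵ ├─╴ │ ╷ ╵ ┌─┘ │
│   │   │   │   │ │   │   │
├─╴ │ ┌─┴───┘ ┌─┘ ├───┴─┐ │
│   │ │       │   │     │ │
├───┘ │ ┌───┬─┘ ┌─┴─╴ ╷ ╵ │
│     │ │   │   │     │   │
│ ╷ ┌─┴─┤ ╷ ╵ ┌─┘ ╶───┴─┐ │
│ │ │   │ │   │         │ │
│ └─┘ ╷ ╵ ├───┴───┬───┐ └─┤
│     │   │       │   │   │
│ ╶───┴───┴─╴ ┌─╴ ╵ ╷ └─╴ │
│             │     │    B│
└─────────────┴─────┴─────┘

Using BFS to find shortest path:
Start: (0, 0), End: (12, 12)
Path found:
(0,0) → (1,0) → (2,0) → (2,1) → (1,1) → (1,2) → (1,3) → (1,4) → (0,4) → (0,5) → (0,6) → (1,6) → (2,6) → (3,6) → (3,5) → (4,5) → (5,5) → (6,5) → (7,5) → (7,4) → (6,4) → (5,4) → (4,4) → (4,3) → (3,3) → (2,3) → (2,2) → (3,2) → (4,2) → (4,1) → (3,1) → (3,0) → (4,0) → (5,0) → (5,1) → (6,1) → (6,2) → (5,2) → (5,3) → (6,3) → (7,3) → (7,2) → (8,2) → (9,2) → (9,1) → (9,0) → (10,0) → (11,0) → (12,0) → (12,1) → (12,2) → (12,3) → (12,4) → (12,5) → (12,6) → (11,6) → (11,7) → (11,8) → (12,8) → (12,9) → (11,9) → (11,10) → (12,10) → (12,11) → (12,12)
Number of steps: 64

Solution:

┌───────┬───────┬───┬─────┐
│A      │↱ → ↓  │   │     │
│ ┌─────┘ ┌─┐ ╷ ╵ ┌─┘ ┌─┐ │
│↓│↱ → → ↑│ │↓│   │   │ │ │
│ ╵ ┌───┐ ╵ │ ├───┘ ┌─┤ ╵ │
│↳ ↑│↓ ↰│   │↓│     │ │   │
├───┤ ╷ │ ┌─┘ │ ┌───┘ ╵ ╶─┤
│↓ ↰│↓│↑│ │↓ ↲│ │         │
│ ╷ ╵ │ └─┤ ╷ │ ├─────┬─╴ │
│↓│↑ ↲│↑ ↰│↓│ │ │     │   │
│ └─┬─┴─┐ │ │ │ ╵ ┌─╴ │ ┌─┤
│↳ ↓│↱ ↓│↑│↓│ │   │   │ │ │
│ ╷ ╵ ╷ │ │ │ └─┬─┴─┬─┘ │ │
│ │↳ ↑│↓│↑│↓│   │   │   │ │
│ └─┬─┘ │ ╵ ├─╴ │ ╷ ╵ ┌─┘ │
│   │↓ ↲│↑ ↲│   │ │   │   │
├─╴ │ ┌─┴───┘ ┌─┘ ├───┴─┐ │
│   │↓│       │   │     │ │
├───┘ │ ┌───┬─┘ ┌─┴─╴ ╷ ╵ │
│↓ ← ↲│ │   │   │     │   │
│ ╷ ┌─┴─┤ ╷ ╵ ┌─┘ ╶───┴─┐ │
│↓│ │   │ │   │         │ │
│ └─┘ ╷ ╵ ├───┴───┬───┐ └─┤
│↓    │   │  ↱ → ↓│↱ ↓│   │
│ ╶───┴───┴─╴ ┌─╴ ╵ ╷ └─╴ │
│↳ → → → → → ↑│  ↳ ↑│↳ → B│
└─────────────┴─────┴─────┘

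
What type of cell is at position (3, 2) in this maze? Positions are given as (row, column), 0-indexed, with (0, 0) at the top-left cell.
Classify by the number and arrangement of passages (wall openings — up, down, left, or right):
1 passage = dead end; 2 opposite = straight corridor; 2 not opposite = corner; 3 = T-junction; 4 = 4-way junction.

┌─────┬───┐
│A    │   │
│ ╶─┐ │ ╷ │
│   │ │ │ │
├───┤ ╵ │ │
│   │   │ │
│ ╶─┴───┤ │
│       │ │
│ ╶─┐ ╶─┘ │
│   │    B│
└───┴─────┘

Checking cell at (3, 2):
Number of passages: 3
Cell type: T-junction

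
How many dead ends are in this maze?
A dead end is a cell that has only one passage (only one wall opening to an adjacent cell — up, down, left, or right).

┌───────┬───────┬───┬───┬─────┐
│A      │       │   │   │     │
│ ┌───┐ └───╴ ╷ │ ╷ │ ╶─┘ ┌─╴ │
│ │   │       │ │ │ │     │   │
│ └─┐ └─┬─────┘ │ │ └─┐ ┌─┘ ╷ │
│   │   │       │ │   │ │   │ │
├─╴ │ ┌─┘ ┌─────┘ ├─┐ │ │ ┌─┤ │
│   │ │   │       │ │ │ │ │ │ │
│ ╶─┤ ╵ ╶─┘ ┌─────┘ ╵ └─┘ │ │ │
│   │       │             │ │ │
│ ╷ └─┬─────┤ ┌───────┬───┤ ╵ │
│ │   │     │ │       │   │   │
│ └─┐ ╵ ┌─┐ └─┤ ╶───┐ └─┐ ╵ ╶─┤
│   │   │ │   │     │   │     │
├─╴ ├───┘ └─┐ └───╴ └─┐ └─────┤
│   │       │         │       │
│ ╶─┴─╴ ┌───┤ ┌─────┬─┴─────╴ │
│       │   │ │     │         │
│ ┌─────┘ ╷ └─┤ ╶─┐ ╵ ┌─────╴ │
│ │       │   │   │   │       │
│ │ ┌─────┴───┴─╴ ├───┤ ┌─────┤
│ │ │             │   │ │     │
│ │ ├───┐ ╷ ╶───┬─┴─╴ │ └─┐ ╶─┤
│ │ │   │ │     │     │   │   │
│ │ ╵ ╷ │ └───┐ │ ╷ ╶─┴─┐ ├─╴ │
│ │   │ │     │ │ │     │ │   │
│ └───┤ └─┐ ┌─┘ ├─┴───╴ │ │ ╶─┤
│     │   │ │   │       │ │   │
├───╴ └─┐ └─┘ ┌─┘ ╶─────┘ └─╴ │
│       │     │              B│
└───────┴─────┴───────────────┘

Checking each cell for number of passages:

Dead ends found at positions:
  (0, 4)
  (0, 11)
  (1, 1)
  (2, 3)
  (3, 9)
  (3, 11)
  (3, 13)
  (5, 6)
  (5, 11)
  (6, 4)
  (6, 14)
  (7, 2)
  (7, 5)
  (7, 10)
  (8, 6)
  (9, 6)
  (10, 2)
  (10, 9)
  (10, 12)
  (10, 14)
  (12, 6)
  (12, 8)
  (13, 5)
  (14, 0)
  (14, 3)
  (14, 7)
Total dead ends: 26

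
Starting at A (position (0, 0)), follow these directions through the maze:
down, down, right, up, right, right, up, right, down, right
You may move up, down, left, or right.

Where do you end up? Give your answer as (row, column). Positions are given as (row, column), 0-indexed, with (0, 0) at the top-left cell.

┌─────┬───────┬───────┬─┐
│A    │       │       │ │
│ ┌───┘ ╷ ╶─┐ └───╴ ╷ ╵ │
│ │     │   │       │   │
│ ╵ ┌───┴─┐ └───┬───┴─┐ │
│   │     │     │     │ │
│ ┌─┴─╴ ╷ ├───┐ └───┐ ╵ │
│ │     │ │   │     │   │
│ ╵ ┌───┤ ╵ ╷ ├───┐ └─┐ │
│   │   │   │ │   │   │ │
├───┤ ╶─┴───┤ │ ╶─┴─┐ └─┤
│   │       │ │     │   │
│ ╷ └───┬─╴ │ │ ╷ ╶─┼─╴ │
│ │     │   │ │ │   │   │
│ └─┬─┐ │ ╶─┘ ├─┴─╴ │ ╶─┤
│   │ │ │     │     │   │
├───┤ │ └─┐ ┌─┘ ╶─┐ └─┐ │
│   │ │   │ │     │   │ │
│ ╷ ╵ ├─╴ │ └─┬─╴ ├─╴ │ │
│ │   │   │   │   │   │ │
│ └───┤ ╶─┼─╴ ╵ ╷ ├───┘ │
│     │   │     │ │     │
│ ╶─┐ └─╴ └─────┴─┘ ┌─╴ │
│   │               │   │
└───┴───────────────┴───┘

Following directions step by step:
Start: (0, 0)
  down: (0, 0) → (1, 0)
  down: (1, 0) → (2, 0)
  right: (2, 0) → (2, 1)
  up: (2, 1) → (1, 1)
  right: (1, 1) → (1, 2)
  right: (1, 2) → (1, 3)
  up: (1, 3) → (0, 3)
  right: (0, 3) → (0, 4)
  down: (0, 4) → (1, 4)
  right: (1, 4) → (1, 5)
Final position: (1, 5)

Path taken:

┌─────┬───────┬───────┬─┐
│A    │↱ ↓    │       │ │
│ ┌───┘ ╷ ╶─┐ └───╴ ╷ ╵ │
│↓│↱ → ↑│↳ B│       │   │
│ ╵ ┌───┴─┐ └───┬───┴─┐ │
│↳ ↑│     │     │     │ │
│ ┌─┴─╴ ╷ ├───┐ └───┐ ╵ │
│ │     │ │   │     │   │
│ ╵ ┌───┤ ╵ ╷ ├───┐ └─┐ │
│   │   │   │ │   │   │ │
├───┤ ╶─┴───┤ │ ╶─┴─┐ └─┤
│   │       │ │     │   │
│ ╷ └───┬─╴ │ │ ╷ ╶─┼─╴ │
│ │     │   │ │ │   │   │
│ └─┬─┐ │ ╶─┘ ├─┴─╴ │ ╶─┤
│   │ │ │     │     │   │
├───┤ │ └─┐ ┌─┘ ╶─┐ └─┐ │
│   │ │   │ │     │   │ │
│ ╷ ╵ ├─╴ │ └─┬─╴ ├─╴ │ │
│ │   │   │   │   │   │ │
│ └───┤ ╶─┼─╴ ╵ ╷ ├───┘ │
│     │   │     │ │     │
│ ╶─┐ └─╴ └─────┴─┘ ┌─╴ │
│   │               │   │
└───┴───────────────┴───┘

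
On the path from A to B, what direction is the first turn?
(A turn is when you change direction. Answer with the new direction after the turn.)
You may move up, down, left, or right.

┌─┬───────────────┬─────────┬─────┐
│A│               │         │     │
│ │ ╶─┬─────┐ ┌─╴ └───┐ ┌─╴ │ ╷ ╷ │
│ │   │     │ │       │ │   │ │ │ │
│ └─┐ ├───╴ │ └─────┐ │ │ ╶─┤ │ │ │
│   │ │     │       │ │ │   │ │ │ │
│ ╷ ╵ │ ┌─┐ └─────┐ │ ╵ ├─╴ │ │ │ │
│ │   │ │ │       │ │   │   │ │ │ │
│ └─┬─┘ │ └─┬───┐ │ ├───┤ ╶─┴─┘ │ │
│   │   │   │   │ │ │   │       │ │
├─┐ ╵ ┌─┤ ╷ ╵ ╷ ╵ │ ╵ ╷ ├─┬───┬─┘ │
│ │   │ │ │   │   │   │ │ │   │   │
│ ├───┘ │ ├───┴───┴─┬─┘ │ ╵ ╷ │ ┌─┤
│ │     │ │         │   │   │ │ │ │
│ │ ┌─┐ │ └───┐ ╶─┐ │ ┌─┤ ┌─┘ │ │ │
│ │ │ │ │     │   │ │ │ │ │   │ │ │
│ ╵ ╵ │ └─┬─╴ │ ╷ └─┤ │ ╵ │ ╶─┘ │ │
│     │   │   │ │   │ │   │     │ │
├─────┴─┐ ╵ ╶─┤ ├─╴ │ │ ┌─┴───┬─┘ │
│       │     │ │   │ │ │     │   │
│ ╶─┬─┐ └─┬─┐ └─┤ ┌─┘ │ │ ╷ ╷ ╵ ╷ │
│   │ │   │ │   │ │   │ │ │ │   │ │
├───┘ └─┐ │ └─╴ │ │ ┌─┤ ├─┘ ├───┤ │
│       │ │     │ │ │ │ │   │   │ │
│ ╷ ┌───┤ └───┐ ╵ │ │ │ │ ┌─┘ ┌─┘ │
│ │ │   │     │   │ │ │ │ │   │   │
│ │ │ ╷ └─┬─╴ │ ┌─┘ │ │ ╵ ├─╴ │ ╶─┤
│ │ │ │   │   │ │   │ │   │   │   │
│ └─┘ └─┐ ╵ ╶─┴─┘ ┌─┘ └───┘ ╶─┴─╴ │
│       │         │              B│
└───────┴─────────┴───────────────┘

Directions: down, down, right, down, right, up, up, left, up, right, right, right, right, right, right, right, down, right, right, down, down, right, up, up, up, right, right, down, left, down, right, down, left, down, right, right, right, up, up, up, up, right, down, down, down, down, down, left, down, down, down, left, left, up, right, up, up, left, down, left, down, down, left, down, down, down, down, down, right, up, up, right, up, up, right, down, right, up, right, down, down, down, left, down, right, down
First turn direction: right

Solution:

┌─┬───────────────┬─────────┬─────┐
│A│↱ → → → → → → ↓│    ↱ → ↓│  ↱ ↓│
│ │ ╶─┬─────┐ ┌─╴ └───┐ ┌─╴ │ ╷ ╷ │
│↓│↑ ↰│     │ │  ↳ → ↓│↑│↓ ↲│ │↑│↓│
│ └─┐ ├───╴ │ └─────┐ │ │ ╶─┤ │ │ │
│↳ ↓│↑│     │       │↓│↑│↳ ↓│ │↑│↓│
│ ╷ ╵ │ ┌─┐ └─────┐ │ ╵ ├─╴ │ │ │ │
│ │↳ ↑│ │ │       │ │↳ ↑│↓ ↲│ │↑│↓│
│ └─┬─┘ │ └─┬───┐ │ ├───┤ ╶─┴─┘ │ │
│   │   │   │   │ │ │   │↳ → → ↑│↓│
├─┐ ╵ ┌─┤ ╷ ╵ ╷ ╵ │ ╵ ╷ ├─┬───┬─┘ │
│ │   │ │ │   │   │   │ │ │↓ ↰│↓ ↲│
│ ├───┘ │ ├───┴───┴─┬─┘ │ ╵ ╷ │ ┌─┤
│ │     │ │         │   │↓ ↲│↑│↓│ │
│ │ ┌─┐ │ └───┐ ╶─┐ │ ┌─┤ ┌─┘ │ │ │
│ │ │ │ │     │   │ │ │ │↓│↱ ↑│↓│ │
│ ╵ ╵ │ └─┬─╴ │ ╷ └─┤ │ ╵ │ ╶─┘ │ │
│     │   │   │ │   │ │↓ ↲│↑ ← ↲│ │
├─────┴─┐ ╵ ╶─┤ ├─╴ │ │ ┌─┴───┬─┘ │
│       │     │ │   │ │↓│  ↱ ↓│↱ ↓│
│ ╶─┬─┐ └─┬─┐ └─┤ ┌─┘ │ │ ╷ ╷ ╵ ╷ │
│   │ │   │ │   │ │   │↓│ │↑│↳ ↑│↓│
├───┘ └─┐ │ └─╴ │ │ ┌─┤ ├─┘ ├───┤ │
│       │ │     │ │ │ │↓│↱ ↑│   │↓│
│ ╷ ┌───┤ └───┐ ╵ │ │ │ │ ┌─┘ ┌─┘ │
│ │ │   │     │   │ │ │↓│↑│   │↓ ↲│
│ │ │ ╷ └─┬─╴ │ ┌─┘ │ │ ╵ ├─╴ │ ╶─┤
│ │ │ │   │   │ │   │ │↳ ↑│   │↳ ↓│
│ └─┘ └─┐ ╵ ╶─┴─┘ ┌─┘ └───┘ ╶─┴─╴ │
│       │         │              B│
└───────┴─────────┴───────────────┘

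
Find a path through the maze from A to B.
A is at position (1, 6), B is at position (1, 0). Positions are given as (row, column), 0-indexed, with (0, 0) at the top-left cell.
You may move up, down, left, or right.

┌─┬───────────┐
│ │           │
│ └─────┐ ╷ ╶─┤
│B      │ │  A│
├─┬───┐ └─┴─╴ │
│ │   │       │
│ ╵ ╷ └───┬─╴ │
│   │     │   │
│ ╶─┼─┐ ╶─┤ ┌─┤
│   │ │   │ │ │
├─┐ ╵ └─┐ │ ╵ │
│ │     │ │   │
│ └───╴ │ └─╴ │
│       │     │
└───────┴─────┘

Finding the shortest path from (1, 6) to (1, 0):
Path length: 8 steps
Directions: down → left → left → left → up → left → left → left

Solution:

┌─┬───────────┐
│ │           │
│ └─────┐ ╷ ╶─┤
│B ← ← ↰│ │  A│
├─┬───┐ └─┴─╴ │
│ │   │↑ ← ← ↲│
│ ╵ ╷ └───┬─╴ │
│   │     │   │
│ ╶─┼─┐ ╶─┤ ┌─┤
│   │ │   │ │ │
├─┐ ╵ └─┐ │ ╵ │
│ │     │ │   │
│ └───╴ │ └─╴ │
│       │     │
└───────┴─────┘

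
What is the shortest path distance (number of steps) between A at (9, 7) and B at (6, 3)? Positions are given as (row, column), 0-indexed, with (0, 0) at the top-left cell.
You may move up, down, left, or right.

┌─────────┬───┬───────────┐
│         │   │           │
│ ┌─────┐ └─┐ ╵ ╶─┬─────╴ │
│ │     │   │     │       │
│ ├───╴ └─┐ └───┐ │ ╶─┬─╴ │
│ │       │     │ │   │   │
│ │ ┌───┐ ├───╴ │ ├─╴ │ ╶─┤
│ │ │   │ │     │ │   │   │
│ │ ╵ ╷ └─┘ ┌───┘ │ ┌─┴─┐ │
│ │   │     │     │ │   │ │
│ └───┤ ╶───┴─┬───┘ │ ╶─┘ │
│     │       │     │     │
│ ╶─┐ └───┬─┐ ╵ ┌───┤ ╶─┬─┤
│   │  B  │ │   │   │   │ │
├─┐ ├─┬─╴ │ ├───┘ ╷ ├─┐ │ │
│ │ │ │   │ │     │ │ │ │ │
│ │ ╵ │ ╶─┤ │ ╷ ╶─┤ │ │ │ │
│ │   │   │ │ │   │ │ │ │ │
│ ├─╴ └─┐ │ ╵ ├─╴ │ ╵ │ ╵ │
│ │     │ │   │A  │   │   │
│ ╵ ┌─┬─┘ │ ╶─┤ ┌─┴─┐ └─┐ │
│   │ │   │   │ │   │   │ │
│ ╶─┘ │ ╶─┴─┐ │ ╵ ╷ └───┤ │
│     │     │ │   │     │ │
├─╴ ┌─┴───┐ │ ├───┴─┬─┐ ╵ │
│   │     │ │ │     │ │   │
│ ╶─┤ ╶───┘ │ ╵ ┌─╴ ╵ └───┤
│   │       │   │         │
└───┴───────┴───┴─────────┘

Finding path from (9, 7) to (6, 3):
Path: (9,7) → (10,7) → (11,7) → (11,8) → (10,8) → (10,9) → (11,9) → (11,10) → (11,11) → (12,11) → (12,12) → (11,12) → (10,12) → (9,12) → (9,11) → (8,11) → (7,11) → (6,11) → (6,10) → (5,10) → (5,11) → (5,12) → (4,12) → (3,12) → (3,11) → (2,11) → (2,12) → (1,12) → (1,11) → (1,10) → (1,9) → (2,9) → (2,10) → (3,10) → (3,9) → (4,9) → (5,9) → (5,8) → (5,7) → (6,7) → (6,6) → (5,6) → (5,5) → (5,4) → (5,3) → (4,3) → (4,4) → (4,5) → (3,5) → (3,6) → (3,7) → (2,7) → (2,6) → (2,5) → (1,5) → (1,4) → (0,4) → (0,3) → (0,2) → (0,1) → (0,0) → (1,0) → (2,0) → (3,0) → (4,0) → (5,0) → (5,1) → (5,2) → (6,2) → (6,3)
Distance: 69 steps

Solution:

┌─────────┬───┬───────────┐
│↓ ← ← ← ↰│   │           │
│ ┌─────┐ └─┐ ╵ ╶─┬─────╴ │
│↓│     │↑ ↰│     │↓ ← ← ↰│
│ ├───╴ └─┐ └───┐ │ ╶─┬─╴ │
│↓│       │↑ ← ↰│ │↳ ↓│↱ ↑│
│ │ ┌───┐ ├───╴ │ ├─╴ │ ╶─┤
│↓│ │   │ │↱ → ↑│ │↓ ↲│↑ ↰│
│ │ ╵ ╷ └─┘ ┌───┘ │ ┌─┴─┐ │
│↓│   │↱ → ↑│     │↓│   │↑│
│ └───┤ ╶───┴─┬───┘ │ ╶─┘ │
│↳ → ↓│↑ ← ← ↰│↓ ← ↲│↱ → ↑│
│ ╶─┐ └───┬─┐ ╵ ┌───┤ ╶─┬─┤
│   │↳ B  │ │↑ ↲│   │↑ ↰│ │
├─┐ ├─┬─╴ │ ├───┘ ╷ ├─┐ │ │
│ │ │ │   │ │     │ │ │↑│ │
│ │ ╵ │ ╶─┤ │ ╷ ╶─┤ │ │ │ │
│ │   │   │ │ │   │ │ │↑│ │
│ ├─╴ └─┐ │ ╵ ├─╴ │ ╵ │ ╵ │
│ │     │ │   │A  │   │↑ ↰│
│ ╵ ┌─┬─┘ │ ╶─┤ ┌─┴─┐ └─┐ │
│   │ │   │   │↓│↱ ↓│   │↑│
│ ╶─┘ │ ╶─┴─┐ │ ╵ ╷ └───┤ │
│     │     │ │↳ ↑│↳ → ↓│↑│
├─╴ ┌─┴───┐ │ ├───┴─┬─┐ ╵ │
│   │     │ │ │     │ │↳ ↑│
│ ╶─┤ ╶───┘ │ ╵ ┌─╴ ╵ └───┤
│   │       │   │         │
└───┴───────┴───┴─────────┘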